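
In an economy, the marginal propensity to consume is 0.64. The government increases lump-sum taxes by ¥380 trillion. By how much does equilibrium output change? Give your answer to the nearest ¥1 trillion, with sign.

A lump-sum tax change of +¥380 trillion shifts disposable income by −¥380 trillion; first-round consumption changes by −c × ΔT = −0.64 × (+¥380 trillion) = −¥243.2 trillion.
Expenditure multiplier = 1/(1 − MPC) = 1/(1 − 0.64) = 1/0.36 ≈ 2.778.
The tax multiplier is −c × k ≈ −1.778, so ΔY = k × (−c·ΔT) = (−¥243.2 trillion) / 0.36 ≈ −¥676 trillion.

−¥676 trillion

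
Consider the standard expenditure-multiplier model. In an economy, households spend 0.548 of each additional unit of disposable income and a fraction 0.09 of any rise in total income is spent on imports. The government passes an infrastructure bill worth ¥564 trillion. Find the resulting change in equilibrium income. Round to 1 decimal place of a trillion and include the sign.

+¥1,040.6 trillion

Spending multiplier = 1/(1 − c + m) = 1/(1 − 0.548 + 0.09) = 1/0.542 ≈ 1.845.
ΔY = k × ΔG = (+¥564 trillion) / 0.542 ≈ +¥1,040.6 trillion.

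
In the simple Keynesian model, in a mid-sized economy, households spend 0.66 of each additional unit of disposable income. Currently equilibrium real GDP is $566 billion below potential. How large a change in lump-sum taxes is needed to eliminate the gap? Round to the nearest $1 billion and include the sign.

Spending multiplier = 1/(1 − MPC) = 1/(1 − 0.66) = 1/0.34 ≈ 2.941.
Tax multiplier = −c·k = −0.66/0.34 ≈ −1.941. Need ΔY = +$566 billion, so ΔT = ΔY/(−c·k) = −(+$566 billion) × 0.34 / 0.66 ≈ −$292 billion.
The government should cut lump-sum taxes by $292 billion.

−$292 billion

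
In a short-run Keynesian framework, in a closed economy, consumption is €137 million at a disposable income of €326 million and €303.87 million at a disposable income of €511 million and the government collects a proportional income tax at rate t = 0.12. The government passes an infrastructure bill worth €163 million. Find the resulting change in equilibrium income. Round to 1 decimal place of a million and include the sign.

MPC = ΔC/ΔYd = (303.87 − 137)/(511 − 326) = 166.87/185 = 0.902.
Expenditure multiplier = 1/(1 − c(1−t)) = 1/(1 − 0.902×0.88) = 1/0.20624 ≈ 4.849.
ΔY = k × ΔG = (+€163 million) / 0.20624 ≈ +€790.3 million.

+€790.3 million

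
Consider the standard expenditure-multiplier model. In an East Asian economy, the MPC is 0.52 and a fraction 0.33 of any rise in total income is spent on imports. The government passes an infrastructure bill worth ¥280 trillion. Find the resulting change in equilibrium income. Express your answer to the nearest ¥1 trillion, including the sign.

+¥346 trillion

Government-spending multiplier = 1/(1 − c + m) = 1/(1 − 0.52 + 0.33) = 1/0.81 ≈ 1.235.
ΔY = k × ΔG = (+¥280 trillion) / 0.81 ≈ +¥346 trillion.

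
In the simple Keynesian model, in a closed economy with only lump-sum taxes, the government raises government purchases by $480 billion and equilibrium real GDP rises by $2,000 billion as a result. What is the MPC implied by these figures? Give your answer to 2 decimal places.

0.76

Implied spending multiplier k = ΔY/ΔG = 2,000/480 ≈ 4.1667.
Since k = 1/(1 − MPC), MPC = 1 − 1/k = 1 − ΔG/ΔY = 1 − 480/2,000 = 0.76.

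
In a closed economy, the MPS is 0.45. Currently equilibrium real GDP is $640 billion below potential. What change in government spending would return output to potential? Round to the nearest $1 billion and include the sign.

+$288 billion

MPC = 1 − MPS = 1 − 0.45 = 0.55.
Spending multiplier = 1/(1 − MPC) = 1/(1 − 0.55) = 1/0.45 ≈ 2.222.
Need ΔY = +$640 billion, so ΔG = ΔY/k = (+$640 billion) × 0.45 = +$288 billion.
The government should increase government spending by $288 billion.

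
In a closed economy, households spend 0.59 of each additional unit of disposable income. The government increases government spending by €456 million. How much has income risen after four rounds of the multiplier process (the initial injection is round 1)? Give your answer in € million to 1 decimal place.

€977.4 million

Round 1 adds ΔG = €456 million; each later round is MPC = 0.59 times the previous.
After 4 rounds: 456 + 269.04 + 158.7336 + 93.652824 = ΔG·(1 − c^4)/(1 − c) = 456 × (1 − 0.12117361)/0.41 ≈ €977.4 million.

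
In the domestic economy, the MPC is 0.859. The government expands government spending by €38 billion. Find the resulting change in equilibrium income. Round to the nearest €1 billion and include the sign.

+€270 billion

Expenditure multiplier = 1/(1 − MPC) = 1/(1 − 0.859) = 1/0.141 ≈ 7.092.
ΔY = k × ΔG = (+€38 billion) / 0.141 ≈ +€270 billion.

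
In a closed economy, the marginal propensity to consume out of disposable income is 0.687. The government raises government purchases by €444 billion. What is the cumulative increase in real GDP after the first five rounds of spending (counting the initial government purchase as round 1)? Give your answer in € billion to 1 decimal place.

Round 1 adds ΔG = €444 billion; each later round is MPC = 0.687 times the previous.
After 5 rounds: 444 + 305.028 + 209.554236 + 143.963760132 + 98.903103210684 = ΔG·(1 − c^5)/(1 − c) = 444 × (1 − 0.153032504292207)/0.313 ≈ €1,201.4 billion.

€1,201.4 billion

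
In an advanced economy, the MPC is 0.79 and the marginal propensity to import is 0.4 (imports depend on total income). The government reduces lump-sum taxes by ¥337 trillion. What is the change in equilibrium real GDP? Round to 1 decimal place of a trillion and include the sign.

A lump-sum tax change of −¥337 trillion shifts disposable income by +¥337 trillion; first-round consumption changes by −c × ΔT = −0.79 × (−¥337 trillion) = +¥266.23 trillion.
Expenditure multiplier = 1/(1 − c + m) = 1/(1 − 0.79 + 0.4) = 1/0.61 ≈ 1.639.
The tax multiplier is −c × k ≈ −1.295, so ΔY = k × (−c·ΔT) = (+¥266.23 trillion) / 0.61 ≈ +¥436.4 trillion.

+¥436.4 trillion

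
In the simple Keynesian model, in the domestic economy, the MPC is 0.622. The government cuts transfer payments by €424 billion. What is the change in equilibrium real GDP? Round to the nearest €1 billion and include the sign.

−€698 billion

The transfer change shifts disposable income by −€424 billion, so first-round consumption changes by c·ΔTR = 0.622 × (−€424 billion) = −€263.728 billion.
Expenditure multiplier = 1/(1 − MPC) = 1/(1 − 0.622) = 1/0.378 ≈ 2.646.
The transfer multiplier is c × k ≈ 1.646, so ΔY = k × (c·ΔTR) = (−€263.728 billion) / 0.378 ≈ −€698 billion.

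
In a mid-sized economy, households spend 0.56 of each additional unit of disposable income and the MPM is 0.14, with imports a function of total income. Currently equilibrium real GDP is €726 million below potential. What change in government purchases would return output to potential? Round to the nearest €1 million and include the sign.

Spending multiplier = 1/(1 − c + m) = 1/(1 − 0.56 + 0.14) = 1/0.58 ≈ 1.724.
Need ΔY = +€726 million, so ΔG = ΔY/k = (+€726 million) × 0.58 ≈ +€421 million.
The government should increase government purchases by €421 million.

+€421 million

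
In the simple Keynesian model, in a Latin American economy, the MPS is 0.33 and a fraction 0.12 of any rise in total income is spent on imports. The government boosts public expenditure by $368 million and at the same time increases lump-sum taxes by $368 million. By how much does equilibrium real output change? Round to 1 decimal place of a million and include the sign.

MPC = 1 − MPS = 1 − 0.33 = 0.67.
Expenditure multiplier = 1/(1 − c + m) = 1/(1 − 0.67 + 0.12) = 1/0.45 ≈ 2.222.
ΔG contributes k·ΔG = (+$368 million) / 0.45 ≈ +$817.8 million.
ΔT of +$368 million changes first-round spending by −c·ΔT = −$246.56 million, contributing k·(−c·ΔT) = (−$246.56 million) / 0.45 ≈ −$547.9 million.
Net ΔY = k(ΔG − c·ΔT) = (+$121.44 million) / 0.45 ≈ +$269.9 million.

+$269.9 million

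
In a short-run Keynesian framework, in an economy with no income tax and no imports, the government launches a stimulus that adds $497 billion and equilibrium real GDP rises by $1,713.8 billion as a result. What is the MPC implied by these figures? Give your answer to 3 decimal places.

Implied spending multiplier k = ΔY/ΔG = 1,713.8/497 ≈ 3.4483.
Since k = 1/(1 − MPC), MPC = 1 − 1/k = 1 − ΔG/ΔY = 1 − 497/1,713.8 ≈ 0.710.

0.710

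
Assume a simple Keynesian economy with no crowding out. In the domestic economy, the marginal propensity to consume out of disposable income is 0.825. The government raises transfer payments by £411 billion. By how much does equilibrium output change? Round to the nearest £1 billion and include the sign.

The transfer change shifts disposable income by +£411 billion, so first-round consumption changes by c·ΔTR = 0.825 × (+£411 billion) = +£339.075 billion.
Expenditure multiplier = 1/(1 − MPC) = 1/(1 − 0.825) = 1/0.175 ≈ 5.714.
The transfer multiplier is c × k ≈ 4.714, so ΔY = k × (c·ΔTR) = (+£339.075 billion) / 0.175 ≈ +£1,938 billion.

+£1,938 billion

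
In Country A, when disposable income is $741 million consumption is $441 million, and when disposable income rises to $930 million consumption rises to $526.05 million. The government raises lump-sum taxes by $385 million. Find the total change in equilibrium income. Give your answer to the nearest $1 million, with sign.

MPC = ΔC/ΔYd = (526.05 − 441)/(930 − 741) = 85.05/189 = 0.45.
A lump-sum tax change of +$385 million shifts disposable income by −$385 million; first-round consumption changes by −c × ΔT = −0.45 × (+$385 million) = −$173.25 million.
Expenditure multiplier = 1/(1 − MPC) = 1/(1 − 0.45) = 1/0.55 ≈ 1.818.
The tax multiplier is −c × k ≈ −0.818, so ΔY = k × (−c·ΔT) = (−$173.25 million) / 0.55 = −$315 million.

−$315 million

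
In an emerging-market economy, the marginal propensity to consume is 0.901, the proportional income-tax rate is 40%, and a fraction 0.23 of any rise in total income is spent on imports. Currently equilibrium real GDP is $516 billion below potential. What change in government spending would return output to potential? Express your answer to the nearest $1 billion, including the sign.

Spending multiplier = 1/(1 − c(1−t) + m) = 1/(1 − 0.901×0.6 + 0.23) = 1/0.6894 ≈ 1.451.
Need ΔY = +$516 billion, so ΔG = ΔY/k = (+$516 billion) × 0.6894 ≈ +$356 billion.
The government should increase government spending by $356 billion.

+$356 billion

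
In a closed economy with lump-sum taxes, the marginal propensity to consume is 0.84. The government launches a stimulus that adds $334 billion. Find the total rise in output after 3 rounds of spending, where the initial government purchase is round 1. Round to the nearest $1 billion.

$850 billion

Round 1 adds ΔG = $334 billion; each later round is MPC = 0.84 times the previous.
After 3 rounds: 334 + 280.56 + 235.6704 = ΔG·(1 − c^3)/(1 − c) = 334 × (1 − 0.592704)/0.16 ≈ $850 billion.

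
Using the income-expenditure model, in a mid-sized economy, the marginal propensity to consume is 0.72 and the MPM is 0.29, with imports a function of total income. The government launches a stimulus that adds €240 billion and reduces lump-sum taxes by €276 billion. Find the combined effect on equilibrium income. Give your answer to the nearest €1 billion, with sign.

+€770 billion

Expenditure multiplier = 1/(1 − c + m) = 1/(1 − 0.72 + 0.29) = 1/0.57 ≈ 1.754.
ΔG contributes k·ΔG = (+€240 billion) / 0.57 ≈ +€421.1 billion.
ΔT of −€276 billion changes first-round spending by −c·ΔT = +€198.72 billion, contributing k·(−c·ΔT) = (+€198.72 billion) / 0.57 ≈ +€348.6 billion.
Net ΔY = k(ΔG − c·ΔT) = (+€438.72 billion) / 0.57 ≈ +€770 billion.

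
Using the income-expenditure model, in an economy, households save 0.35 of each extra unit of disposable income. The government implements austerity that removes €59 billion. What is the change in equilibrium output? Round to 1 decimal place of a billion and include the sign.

MPC = 1 − MPS = 1 − 0.35 = 0.65.
Spending multiplier = 1/(1 − MPC) = 1/(1 − 0.65) = 1/0.35 ≈ 2.857.
ΔY = k × ΔG = (−€59 billion) / 0.35 ≈ −€168.6 billion.

−€168.6 billion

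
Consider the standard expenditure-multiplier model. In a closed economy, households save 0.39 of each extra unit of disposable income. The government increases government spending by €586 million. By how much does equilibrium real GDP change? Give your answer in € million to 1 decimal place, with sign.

MPC = 1 − MPS = 1 − 0.39 = 0.61.
Government-spending multiplier = 1/(1 − MPC) = 1/(1 − 0.61) = 1/0.39 ≈ 2.564.
ΔY = k × ΔG = (+€586 million) / 0.39 ≈ +€1,502.6 million.

+€1,502.6 million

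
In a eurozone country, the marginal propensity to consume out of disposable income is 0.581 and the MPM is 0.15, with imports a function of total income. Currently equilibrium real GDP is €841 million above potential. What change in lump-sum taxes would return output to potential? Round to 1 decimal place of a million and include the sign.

+€823.6 million

Spending multiplier = 1/(1 − c + m) = 1/(1 − 0.581 + 0.15) = 1/0.569 ≈ 1.757.
Tax multiplier = −c·k = −0.581/0.569 ≈ −1.021. Need ΔY = −€841 million, so ΔT = ΔY/(−c·k) = −(−€841 million) × 0.569 / 0.581 ≈ +€823.6 million.
The government should raise lump-sum taxes by €823.6 million.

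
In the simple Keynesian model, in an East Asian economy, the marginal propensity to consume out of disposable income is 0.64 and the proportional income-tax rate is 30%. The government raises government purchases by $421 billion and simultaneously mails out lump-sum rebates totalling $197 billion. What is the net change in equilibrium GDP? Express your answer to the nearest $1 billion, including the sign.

Expenditure multiplier = 1/(1 − c(1−t)) = 1/(1 − 0.64×0.7) = 1/0.552 ≈ 1.812.
ΔG contributes k·ΔG = (+$421 billion) / 0.552 ≈ +$762.7 billion.
ΔT of −$197 billion changes first-round spending by −c·ΔT = +$126.08 billion, contributing k·(−c·ΔT) = (+$126.08 billion) / 0.552 ≈ +$228.4 billion.
Net ΔY = k(ΔG − c·ΔT) = (+$547.08 billion) / 0.552 ≈ +$991 billion.

+$991 billion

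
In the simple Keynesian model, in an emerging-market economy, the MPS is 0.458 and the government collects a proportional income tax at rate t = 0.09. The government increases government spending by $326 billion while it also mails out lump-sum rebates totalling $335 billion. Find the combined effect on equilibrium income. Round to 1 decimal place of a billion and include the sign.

MPC = 1 − MPS = 1 − 0.458 = 0.542.
Expenditure multiplier = 1/(1 − c(1−t)) = 1/(1 − 0.542×0.91) = 1/0.50678 ≈ 1.973.
ΔG contributes k·ΔG = (+$326 billion) / 0.50678 ≈ +$643.3 billion.
ΔT of −$335 billion changes first-round spending by −c·ΔT = +$181.57 billion, contributing k·(−c·ΔT) = (+$181.57 billion) / 0.50678 ≈ +$358.3 billion.
Net ΔY = k(ΔG − c·ΔT) = (+$507.57 billion) / 0.50678 ≈ +$1,001.6 billion.

+$1,001.6 billion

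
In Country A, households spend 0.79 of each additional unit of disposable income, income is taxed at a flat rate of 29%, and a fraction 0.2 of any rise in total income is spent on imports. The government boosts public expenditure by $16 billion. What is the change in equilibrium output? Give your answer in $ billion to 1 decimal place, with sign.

+$25.0 billion

Expenditure multiplier = 1/(1 − c(1−t) + m) = 1/(1 − 0.79×0.71 + 0.2) = 1/0.6391 ≈ 1.565.
ΔY = k × ΔG = (+$16 billion) / 0.6391 ≈ +$25 billion.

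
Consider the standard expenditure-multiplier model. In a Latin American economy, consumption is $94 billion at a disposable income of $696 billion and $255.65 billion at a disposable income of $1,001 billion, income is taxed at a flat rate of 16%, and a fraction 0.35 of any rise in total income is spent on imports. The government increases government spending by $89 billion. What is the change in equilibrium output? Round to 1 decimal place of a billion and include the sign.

MPC = ΔC/ΔYd = (255.65 − 94)/(1,001 − 696) = 161.65/305 = 0.53.
Expenditure multiplier = 1/(1 − c(1−t) + m) = 1/(1 − 0.53×0.84 + 0.35) = 1/0.9048 ≈ 1.105.
ΔY = k × ΔG = (+$89 billion) / 0.9048 ≈ +$98.4 billion.

+$98.4 billion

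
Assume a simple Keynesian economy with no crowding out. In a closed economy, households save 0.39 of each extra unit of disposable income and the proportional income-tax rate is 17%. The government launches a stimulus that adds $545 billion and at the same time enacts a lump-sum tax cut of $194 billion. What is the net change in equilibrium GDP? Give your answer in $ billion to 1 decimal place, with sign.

MPC = 1 − MPS = 1 − 0.39 = 0.61.
Expenditure multiplier = 1/(1 − c(1−t)) = 1/(1 − 0.61×0.83) = 1/0.4937 ≈ 2.026.
ΔG contributes k·ΔG = (+$545 billion) / 0.4937 ≈ +$1,103.9 billion.
ΔT of −$194 billion changes first-round spending by −c·ΔT = +$118.34 billion, contributing k·(−c·ΔT) = (+$118.34 billion) / 0.4937 ≈ +$239.7 billion.
Net ΔY = k(ΔG − c·ΔT) = (+$663.34 billion) / 0.4937 ≈ +$1,343.6 billion.

+$1,343.6 billion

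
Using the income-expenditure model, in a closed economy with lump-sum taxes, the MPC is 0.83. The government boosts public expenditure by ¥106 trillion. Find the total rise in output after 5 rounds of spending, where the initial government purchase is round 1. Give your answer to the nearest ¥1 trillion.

¥378 trillion

Round 1 adds ΔG = ¥106 trillion; each later round is MPC = 0.83 times the previous.
After 5 rounds: 106 + 87.98 + 73.0234 + 60.609422 + 50.30582026 = ΔG·(1 − c^5)/(1 − c) = 106 × (1 − 0.3939040643)/0.17 ≈ ¥378 trillion.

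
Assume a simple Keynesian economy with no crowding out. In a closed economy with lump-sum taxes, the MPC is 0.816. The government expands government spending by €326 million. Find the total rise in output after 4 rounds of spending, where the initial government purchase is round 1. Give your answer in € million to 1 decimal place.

Round 1 adds ΔG = €326 million; each later round is MPC = 0.816 times the previous.
After 4 rounds: 326 + 266.016 + 217.069056 + 177.128349696 = ΔG·(1 − c^4)/(1 − c) = 326 × (1 − 0.443364212736)/0.184 ≈ €986.2 million.

€986.2 million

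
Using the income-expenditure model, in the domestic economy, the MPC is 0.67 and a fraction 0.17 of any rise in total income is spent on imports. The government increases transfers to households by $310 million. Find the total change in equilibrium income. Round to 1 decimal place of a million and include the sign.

+$415.4 million

The transfer change shifts disposable income by +$310 million, so first-round consumption changes by c·ΔTR = 0.67 × (+$310 million) = +$207.7 million.
Expenditure multiplier = 1/(1 − c + m) = 1/(1 − 0.67 + 0.17) = 1/0.5 = 2.
The transfer multiplier is c × k = 1.34, so ΔY = k × (c·ΔTR) = (+$207.7 million) / 0.5 = +$415.4 million.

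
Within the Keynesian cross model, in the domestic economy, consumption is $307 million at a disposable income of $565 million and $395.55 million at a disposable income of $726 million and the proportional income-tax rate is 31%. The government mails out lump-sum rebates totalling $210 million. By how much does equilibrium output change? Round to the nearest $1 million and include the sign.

MPC = ΔC/ΔYd = (395.55 − 307)/(726 − 565) = 88.55/161 = 0.55.
A lump-sum tax change of −$210 million shifts disposable income by +$210 million; first-round consumption changes by −c × ΔT = −0.55 × (−$210 million) = +$115.5 million.
Expenditure multiplier = 1/(1 − c(1−t)) = 1/(1 − 0.55×0.69) = 1/0.6205 ≈ 1.612.
The tax multiplier is −c × k ≈ −0.886, so ΔY = k × (−c·ΔT) = (+$115.5 million) / 0.6205 ≈ +$186 million.

+$186 million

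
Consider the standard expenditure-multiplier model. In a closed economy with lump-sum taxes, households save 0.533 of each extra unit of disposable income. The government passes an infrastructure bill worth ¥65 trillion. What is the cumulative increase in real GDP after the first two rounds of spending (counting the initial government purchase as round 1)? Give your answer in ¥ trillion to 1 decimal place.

MPC = 1 − MPS = 1 − 0.533 = 0.467.
Round 1 adds ΔG = ¥65 trillion; each later round is MPC = 0.467 times the previous.
After 2 rounds: 65 + 30.355 = ΔG·(1 − c^2)/(1 − c) = 65 × (1 − 0.218089)/0.533 ≈ ¥95.4 trillion.

¥95.4 trillion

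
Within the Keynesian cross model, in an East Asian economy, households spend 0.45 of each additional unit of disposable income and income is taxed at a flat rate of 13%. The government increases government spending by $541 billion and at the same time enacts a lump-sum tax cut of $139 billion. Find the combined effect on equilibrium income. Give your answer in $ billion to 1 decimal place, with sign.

+$991.9 billion

Expenditure multiplier = 1/(1 − c(1−t)) = 1/(1 − 0.45×0.87) = 1/0.6085 ≈ 1.643.
ΔG contributes k·ΔG = (+$541 billion) / 0.6085 ≈ +$889.1 billion.
ΔT of −$139 billion changes first-round spending by −c·ΔT = +$62.55 billion, contributing k·(−c·ΔT) = (+$62.55 billion) / 0.6085 ≈ +$102.8 billion.
Net ΔY = k(ΔG − c·ΔT) = (+$603.55 billion) / 0.6085 ≈ +$991.9 billion.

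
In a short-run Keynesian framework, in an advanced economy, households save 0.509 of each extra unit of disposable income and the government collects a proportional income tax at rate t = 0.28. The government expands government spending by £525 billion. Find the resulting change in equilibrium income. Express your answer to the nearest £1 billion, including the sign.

+£812 billion

MPC = 1 − MPS = 1 − 0.509 = 0.491.
Spending multiplier = 1/(1 − c(1−t)) = 1/(1 − 0.491×0.72) = 1/0.64648 ≈ 1.547.
ΔY = k × ΔG = (+£525 billion) / 0.64648 ≈ +£812 billion.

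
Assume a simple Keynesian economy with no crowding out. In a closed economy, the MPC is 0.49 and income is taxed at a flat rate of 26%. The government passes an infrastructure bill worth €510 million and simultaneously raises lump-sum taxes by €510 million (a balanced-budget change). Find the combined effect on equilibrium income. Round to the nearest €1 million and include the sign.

+€408 million

Expenditure multiplier = 1/(1 − c(1−t)) = 1/(1 − 0.49×0.74) = 1/0.6374 ≈ 1.569.
ΔG contributes k·ΔG = (+€510 million) / 0.6374 ≈ +€800.1 million.
ΔT of +€510 million changes first-round spending by −c·ΔT = −€249.9 million, contributing k·(−c·ΔT) = (−€249.9 million) / 0.6374 ≈ −€392.1 million.
Net ΔY = k(ΔG − c·ΔT) = (+€260.1 million) / 0.6374 ≈ +€408 million.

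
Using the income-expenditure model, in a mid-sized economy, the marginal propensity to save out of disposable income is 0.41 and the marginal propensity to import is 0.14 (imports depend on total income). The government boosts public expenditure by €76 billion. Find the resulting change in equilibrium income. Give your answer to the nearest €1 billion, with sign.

+€138 billion

MPC = 1 − MPS = 1 − 0.41 = 0.59.
Government-spending multiplier = 1/(1 − c + m) = 1/(1 − 0.59 + 0.14) = 1/0.55 ≈ 1.818.
ΔY = k × ΔG = (+€76 billion) / 0.55 ≈ +€138 billion.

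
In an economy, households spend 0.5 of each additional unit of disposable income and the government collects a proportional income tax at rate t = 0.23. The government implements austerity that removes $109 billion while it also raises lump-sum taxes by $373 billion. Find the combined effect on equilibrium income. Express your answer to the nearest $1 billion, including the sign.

−$480 billion

Expenditure multiplier = 1/(1 − c(1−t)) = 1/(1 − 0.5×0.77) = 1/0.615 ≈ 1.626.
ΔG contributes k·ΔG = (−$109 billion) / 0.615 ≈ −$177.2 billion.
ΔT of +$373 billion changes first-round spending by −c·ΔT = −$186.5 billion, contributing k·(−c·ΔT) = (−$186.5 billion) / 0.615 ≈ −$303.3 billion.
Net ΔY = k(ΔG − c·ΔT) = (−$295.5 billion) / 0.615 ≈ −$480 billion.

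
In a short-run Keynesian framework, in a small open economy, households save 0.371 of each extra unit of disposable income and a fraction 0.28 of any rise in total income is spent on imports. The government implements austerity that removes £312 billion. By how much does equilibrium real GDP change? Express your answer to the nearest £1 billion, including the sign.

−£479 billion

MPC = 1 − MPS = 1 − 0.371 = 0.629.
Government-spending multiplier = 1/(1 − c + m) = 1/(1 − 0.629 + 0.28) = 1/0.651 ≈ 1.536.
ΔY = k × ΔG = (−£312 billion) / 0.651 ≈ −£479 billion.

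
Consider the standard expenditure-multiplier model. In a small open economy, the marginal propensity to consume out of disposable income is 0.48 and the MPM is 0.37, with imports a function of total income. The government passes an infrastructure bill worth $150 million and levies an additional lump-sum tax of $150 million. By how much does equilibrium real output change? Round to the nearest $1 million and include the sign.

Expenditure multiplier = 1/(1 − c + m) = 1/(1 − 0.48 + 0.37) = 1/0.89 ≈ 1.124.
ΔG contributes k·ΔG = (+$150 million) / 0.89 ≈ +$168.5 million.
ΔT of +$150 million changes first-round spending by −c·ΔT = −$72 million, contributing k·(−c·ΔT) = (−$72 million) / 0.89 ≈ −$80.9 million.
Net ΔY = k(ΔG − c·ΔT) = (+$78 million) / 0.89 ≈ +$88 million.

+$88 million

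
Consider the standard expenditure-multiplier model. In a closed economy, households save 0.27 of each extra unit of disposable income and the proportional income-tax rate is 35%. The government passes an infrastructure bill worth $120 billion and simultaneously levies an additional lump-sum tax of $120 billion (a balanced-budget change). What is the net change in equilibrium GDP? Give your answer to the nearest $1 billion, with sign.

+$62 billion

MPC = 1 − MPS = 1 − 0.27 = 0.73.
Expenditure multiplier = 1/(1 − c(1−t)) = 1/(1 − 0.73×0.65) = 1/0.5255 ≈ 1.903.
ΔG contributes k·ΔG = (+$120 billion) / 0.5255 ≈ +$228.4 billion.
ΔT of +$120 billion changes first-round spending by −c·ΔT = −$87.6 billion, contributing k·(−c·ΔT) = (−$87.6 billion) / 0.5255 ≈ −$166.7 billion.
Net ΔY = k(ΔG − c·ΔT) = (+$32.4 billion) / 0.5255 ≈ +$62 billion.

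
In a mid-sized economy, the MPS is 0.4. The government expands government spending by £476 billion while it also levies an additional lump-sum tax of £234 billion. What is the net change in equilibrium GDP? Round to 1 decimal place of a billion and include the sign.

+£839.0 billion

MPC = 1 − MPS = 1 − 0.4 = 0.6.
Expenditure multiplier = 1/(1 − MPC) = 1/(1 − 0.6) = 1/0.4 = 2.5.
ΔG contributes k·ΔG = (+£476 billion) / 0.4 = +£1,190 billion.
ΔT of +£234 billion changes first-round spending by −c·ΔT = −£140.4 billion, contributing k·(−c·ΔT) = (−£140.4 billion) / 0.4 = −£351 billion.
Net ΔY = k(ΔG − c·ΔT) = (+£335.6 billion) / 0.4 = +£839 billion.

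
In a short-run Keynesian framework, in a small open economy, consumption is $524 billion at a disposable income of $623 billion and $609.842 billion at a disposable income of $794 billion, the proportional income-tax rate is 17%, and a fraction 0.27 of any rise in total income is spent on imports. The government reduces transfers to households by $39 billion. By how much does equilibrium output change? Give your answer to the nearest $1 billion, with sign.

−$23 billion

MPC = ΔC/ΔYd = (609.842 − 524)/(794 − 623) = 85.842/171 = 0.502.
The transfer change shifts disposable income by −$39 billion, so first-round consumption changes by c·ΔTR = 0.502 × (−$39 billion) = −$19.578 billion.
Expenditure multiplier = 1/(1 − c(1−t) + m) = 1/(1 − 0.502×0.83 + 0.27) = 1/0.85334 ≈ 1.172.
The transfer multiplier is c × k ≈ 0.588, so ΔY = k × (c·ΔTR) = (−$19.578 billion) / 0.85334 ≈ −$23 billion.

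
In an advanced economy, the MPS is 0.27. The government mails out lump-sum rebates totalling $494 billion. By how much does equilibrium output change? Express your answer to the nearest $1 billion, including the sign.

+$1,336 billion

MPC = 1 − MPS = 1 − 0.27 = 0.73.
A lump-sum tax change of −$494 billion shifts disposable income by +$494 billion; first-round consumption changes by −c × ΔT = −0.73 × (−$494 billion) = +$360.62 billion.
Expenditure multiplier = 1/(1 − MPC) = 1/(1 − 0.73) = 1/0.27 ≈ 3.704.
The tax multiplier is −c × k ≈ −2.704, so ΔY = k × (−c·ΔT) = (+$360.62 billion) / 0.27 ≈ +$1,336 billion.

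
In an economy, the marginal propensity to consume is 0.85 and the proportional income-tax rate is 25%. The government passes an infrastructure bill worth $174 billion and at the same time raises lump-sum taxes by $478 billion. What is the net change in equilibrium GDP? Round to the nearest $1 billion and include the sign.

Expenditure multiplier = 1/(1 − c(1−t)) = 1/(1 − 0.85×0.75) = 1/0.3625 ≈ 2.759.
ΔG contributes k·ΔG = (+$174 billion) / 0.3625 = +$480 billion.
ΔT of +$478 billion changes first-round spending by −c·ΔT = −$406.3 billion, contributing k·(−c·ΔT) = (−$406.3 billion) / 0.3625 ≈ −$1,120.8 billion.
Net ΔY = k(ΔG − c·ΔT) = (−$232.3 billion) / 0.3625 ≈ −$641 billion.

−$641 billion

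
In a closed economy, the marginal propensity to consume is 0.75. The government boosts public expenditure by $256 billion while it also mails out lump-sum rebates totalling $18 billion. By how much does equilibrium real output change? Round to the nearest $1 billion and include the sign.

+$1,078 billion

Expenditure multiplier = 1/(1 − MPC) = 1/(1 − 0.75) = 1/0.25 = 4.
ΔG contributes k·ΔG = (+$256 billion) / 0.25 = +$1,024 billion.
ΔT of −$18 billion changes first-round spending by −c·ΔT = +$13.5 billion, contributing k·(−c·ΔT) = (+$13.5 billion) / 0.25 = +$54 billion.
Net ΔY = k(ΔG − c·ΔT) = (+$269.5 billion) / 0.25 = +$1,078 billion.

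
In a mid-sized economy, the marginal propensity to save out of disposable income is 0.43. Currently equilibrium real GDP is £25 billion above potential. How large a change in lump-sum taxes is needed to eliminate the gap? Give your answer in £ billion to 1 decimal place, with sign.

MPC = 1 − MPS = 1 − 0.43 = 0.57.
Spending multiplier = 1/(1 − MPC) = 1/(1 − 0.57) = 1/0.43 ≈ 2.326.
Tax multiplier = −c·k = −0.57/0.43 ≈ −1.326. Need ΔY = −£25 billion, so ΔT = ΔY/(−c·k) = −(−£25 billion) × 0.43 / 0.57 ≈ +£18.9 billion.
The government should raise lump-sum taxes by £18.9 billion.

+£18.9 billion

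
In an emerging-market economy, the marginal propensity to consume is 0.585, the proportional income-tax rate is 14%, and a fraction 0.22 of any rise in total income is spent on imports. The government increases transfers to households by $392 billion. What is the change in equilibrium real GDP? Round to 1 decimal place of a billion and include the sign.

+$319.9 billion

The transfer change shifts disposable income by +$392 billion, so first-round consumption changes by c·ΔTR = 0.585 × (+$392 billion) = +$229.32 billion.
Expenditure multiplier = 1/(1 − c(1−t) + m) = 1/(1 − 0.585×0.86 + 0.22) = 1/0.7169 ≈ 1.395.
The transfer multiplier is c × k ≈ 0.816, so ΔY = k × (c·ΔTR) = (+$229.32 billion) / 0.7169 ≈ +$319.9 billion.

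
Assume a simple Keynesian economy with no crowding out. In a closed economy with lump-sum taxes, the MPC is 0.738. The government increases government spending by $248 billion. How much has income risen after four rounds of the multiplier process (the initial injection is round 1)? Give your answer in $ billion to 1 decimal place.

Round 1 adds ΔG = $248 billion; each later round is MPC = 0.738 times the previous.
After 4 rounds: 248 + 183.024 + 135.071712 + 99.682923456 = ΔG·(1 − c^4)/(1 − c) = 248 × (1 − 0.296637086736)/0.262 ≈ $665.8 billion.

$665.8 billion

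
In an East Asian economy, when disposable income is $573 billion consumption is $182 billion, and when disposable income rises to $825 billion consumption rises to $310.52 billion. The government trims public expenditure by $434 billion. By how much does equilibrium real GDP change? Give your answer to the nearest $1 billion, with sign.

−$886 billion

MPC = ΔC/ΔYd = (310.52 − 182)/(825 − 573) = 128.52/252 = 0.51.
Spending multiplier = 1/(1 − MPC) = 1/(1 − 0.51) = 1/0.49 ≈ 2.041.
ΔY = k × ΔG = (−$434 billion) / 0.49 ≈ −$886 billion.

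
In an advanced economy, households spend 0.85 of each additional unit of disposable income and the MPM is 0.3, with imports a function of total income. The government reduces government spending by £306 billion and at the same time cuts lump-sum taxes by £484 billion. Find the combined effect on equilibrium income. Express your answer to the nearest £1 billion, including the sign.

+£234 billion

Expenditure multiplier = 1/(1 − c + m) = 1/(1 − 0.85 + 0.3) = 1/0.45 ≈ 2.222.
ΔG contributes k·ΔG = (−£306 billion) / 0.45 = −£680 billion.
ΔT of −£484 billion changes first-round spending by −c·ΔT = +£411.4 billion, contributing k·(−c·ΔT) = (+£411.4 billion) / 0.45 ≈ +£914.2 billion.
Net ΔY = k(ΔG − c·ΔT) = (+£105.4 billion) / 0.45 ≈ +£234 billion.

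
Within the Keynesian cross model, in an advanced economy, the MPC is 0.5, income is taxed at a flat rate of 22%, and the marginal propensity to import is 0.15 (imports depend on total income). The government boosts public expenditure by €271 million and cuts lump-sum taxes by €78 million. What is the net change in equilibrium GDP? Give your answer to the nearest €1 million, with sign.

+€408 million

Expenditure multiplier = 1/(1 − c(1−t) + m) = 1/(1 − 0.5×0.78 + 0.15) = 1/0.76 ≈ 1.316.
ΔG contributes k·ΔG = (+€271 million) / 0.76 ≈ +€356.6 million.
ΔT of −€78 million changes first-round spending by −c·ΔT = +€39 million, contributing k·(−c·ΔT) = (+€39 million) / 0.76 ≈ +€51.3 million.
Net ΔY = k(ΔG − c·ΔT) = (+€310 million) / 0.76 ≈ +€408 million.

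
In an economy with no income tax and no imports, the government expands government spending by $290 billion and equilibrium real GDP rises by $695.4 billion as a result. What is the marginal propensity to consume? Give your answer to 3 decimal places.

0.583

Implied spending multiplier k = ΔY/ΔG = 695.4/290 ≈ 2.3979.
Since k = 1/(1 − MPC), MPC = 1 − 1/k = 1 − ΔG/ΔY = 1 − 290/695.4 ≈ 0.583.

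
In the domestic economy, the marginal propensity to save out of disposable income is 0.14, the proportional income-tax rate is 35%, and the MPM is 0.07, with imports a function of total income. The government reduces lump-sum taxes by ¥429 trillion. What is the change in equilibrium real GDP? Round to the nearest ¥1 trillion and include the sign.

MPC = 1 − MPS = 1 − 0.14 = 0.86.
A lump-sum tax change of −¥429 trillion shifts disposable income by +¥429 trillion; first-round consumption changes by −c × ΔT = −0.86 × (−¥429 trillion) = +¥368.94 trillion.
Expenditure multiplier = 1/(1 − c(1−t) + m) = 1/(1 − 0.86×0.65 + 0.07) = 1/0.511 ≈ 1.957.
The tax multiplier is −c × k ≈ −1.683, so ΔY = k × (−c·ΔT) = (+¥368.94 trillion) / 0.511 ≈ +¥722 trillion.

+¥722 trillion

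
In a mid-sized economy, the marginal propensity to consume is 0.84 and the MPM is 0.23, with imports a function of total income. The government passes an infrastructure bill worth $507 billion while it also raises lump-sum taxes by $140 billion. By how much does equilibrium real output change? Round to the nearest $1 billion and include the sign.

+$998 billion

Expenditure multiplier = 1/(1 − c + m) = 1/(1 − 0.84 + 0.23) = 1/0.39 ≈ 2.564.
ΔG contributes k·ΔG = (+$507 billion) / 0.39 = +$1,300 billion.
ΔT of +$140 billion changes first-round spending by −c·ΔT = −$117.6 billion, contributing k·(−c·ΔT) = (−$117.6 billion) / 0.39 ≈ −$301.5 billion.
Net ΔY = k(ΔG − c·ΔT) = (+$389.4 billion) / 0.39 ≈ +$998 billion.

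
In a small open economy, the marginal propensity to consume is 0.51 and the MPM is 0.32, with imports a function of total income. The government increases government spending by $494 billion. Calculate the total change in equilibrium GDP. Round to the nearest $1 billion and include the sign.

Government-spending multiplier = 1/(1 − c + m) = 1/(1 − 0.51 + 0.32) = 1/0.81 ≈ 1.235.
ΔY = k × ΔG = (+$494 billion) / 0.81 ≈ +$610 billion.

+$610 billion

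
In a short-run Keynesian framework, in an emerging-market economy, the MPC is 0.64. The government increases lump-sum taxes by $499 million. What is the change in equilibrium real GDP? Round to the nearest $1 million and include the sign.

A lump-sum tax change of +$499 million shifts disposable income by −$499 million; first-round consumption changes by −c × ΔT = −0.64 × (+$499 million) = −$319.36 million.
Expenditure multiplier = 1/(1 − MPC) = 1/(1 − 0.64) = 1/0.36 ≈ 2.778.
The tax multiplier is −c × k ≈ −1.778, so ΔY = k × (−c·ΔT) = (−$319.36 million) / 0.36 ≈ −$887 million.

−$887 million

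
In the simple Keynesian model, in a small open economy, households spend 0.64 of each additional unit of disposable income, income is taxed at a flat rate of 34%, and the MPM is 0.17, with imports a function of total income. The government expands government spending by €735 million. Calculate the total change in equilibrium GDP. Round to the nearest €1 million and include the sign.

Spending multiplier = 1/(1 − c(1−t) + m) = 1/(1 − 0.64×0.66 + 0.17) = 1/0.7476 ≈ 1.338.
ΔY = k × ΔG = (+€735 million) / 0.7476 ≈ +€983 million.

+€983 million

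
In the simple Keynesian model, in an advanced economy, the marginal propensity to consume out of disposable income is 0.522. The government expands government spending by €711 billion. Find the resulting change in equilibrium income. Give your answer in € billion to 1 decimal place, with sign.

+€1,487.4 billion

Expenditure multiplier = 1/(1 − MPC) = 1/(1 − 0.522) = 1/0.478 ≈ 2.092.
ΔY = k × ΔG = (+€711 billion) / 0.478 ≈ +€1,487.4 billion.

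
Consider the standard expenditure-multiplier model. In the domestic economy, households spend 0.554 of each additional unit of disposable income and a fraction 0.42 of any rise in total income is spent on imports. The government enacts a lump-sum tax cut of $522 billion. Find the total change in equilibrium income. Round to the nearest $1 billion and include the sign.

+$334 billion

A lump-sum tax change of −$522 billion shifts disposable income by +$522 billion; first-round consumption changes by −c × ΔT = −0.554 × (−$522 billion) = +$289.188 billion.
Expenditure multiplier = 1/(1 − c + m) = 1/(1 − 0.554 + 0.42) = 1/0.866 ≈ 1.155.
The tax multiplier is −c × k ≈ −0.64, so ΔY = k × (−c·ΔT) = (+$289.188 billion) / 0.866 ≈ +$334 billion.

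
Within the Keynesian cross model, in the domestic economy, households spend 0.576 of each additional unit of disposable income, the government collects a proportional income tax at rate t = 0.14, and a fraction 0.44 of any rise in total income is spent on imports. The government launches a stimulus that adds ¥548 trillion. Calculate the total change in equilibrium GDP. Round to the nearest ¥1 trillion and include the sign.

Government-spending multiplier = 1/(1 − c(1−t) + m) = 1/(1 − 0.576×0.86 + 0.44) = 1/0.94464 ≈ 1.059.
ΔY = k × ΔG = (+¥548 trillion) / 0.94464 ≈ +¥580 trillion.

+¥580 trillion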